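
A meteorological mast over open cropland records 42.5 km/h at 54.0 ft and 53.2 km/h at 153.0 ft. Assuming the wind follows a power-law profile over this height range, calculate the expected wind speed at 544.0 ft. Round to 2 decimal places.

First find α: α = ln(V₂/V₁)/ln(z₂/z₁) = ln(53.2/42.5)/ln(153.0/54.0) = 0.22455/1.04145 = 0.2156
Extrapolate from 153.0 ft to 544.0 ft: V₃ = 53.2 × (544.0/153.0)^0.2156 = 53.2 × 1.3146 = 69.9353 km/h

69.94 km/h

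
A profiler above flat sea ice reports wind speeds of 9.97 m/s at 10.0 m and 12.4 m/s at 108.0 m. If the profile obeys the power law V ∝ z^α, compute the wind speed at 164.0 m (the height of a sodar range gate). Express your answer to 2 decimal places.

12.88 m/s

First find α: α = ln(V₂/V₁)/ln(z₂/z₁) = ln(12.4/9.97)/ln(108.0/10.0) = 0.21812/2.37955 = 0.0917
Extrapolate from 108.0 m to 164.0 m: V₃ = 12.4 × (164.0/108.0)^0.0917 = 12.4 × 1.0390 = 12.8840 m/s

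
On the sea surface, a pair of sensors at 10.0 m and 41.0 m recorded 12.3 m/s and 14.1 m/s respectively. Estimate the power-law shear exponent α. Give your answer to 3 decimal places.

α ≈ 0.097

Power law: V₂/V₁ = (z₂/z₁)^α ⇒ α = ln(V₂/V₁) / ln(z₂/z₁)
α = ln(14.1/12.3) / ln(41.0/10.0) = ln(1.1463) / ln(4.1000)
  = 0.13658 / 1.41099 = 0.09679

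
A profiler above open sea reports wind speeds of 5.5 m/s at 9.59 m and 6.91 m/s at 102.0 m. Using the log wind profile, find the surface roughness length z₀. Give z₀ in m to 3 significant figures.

Log law: V(z) ∝ ln(z/z₀). With r = V₁/V₂ = 5.5/6.91 = 0.79595,
r · ln(z₂/z₀) = ln(z₁/z₀) ⇒ ln z₀ = (ln z₁ − r·ln z₂)/(1 − r)
ln z₀ = (2.26072 − 0.79595×4.62497) / 0.20405 = -6.9615
z₀ = exp(-6.9615) = 0.0009476 m

z₀ ≈ 0.000948 m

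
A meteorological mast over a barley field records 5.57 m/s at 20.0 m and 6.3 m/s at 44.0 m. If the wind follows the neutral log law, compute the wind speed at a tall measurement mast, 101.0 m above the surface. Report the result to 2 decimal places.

Log law: V ∝ ln(z/z₀). From the pair, with r = V₁/V₂ = 0.88413,
ln z₀ = (ln z₁ − r·ln z₂)/(1 − r) = (2.9957 − 0.88413×3.7842)/0.11587 = -3.0203 → z₀ = 0.04879 m
V₃ = V₁ · ln(z₃/z₀)/ln(z₁/z₀) = 5.57 × 7.6354/6.0160 = 7.0693 m/s

7.07 m/s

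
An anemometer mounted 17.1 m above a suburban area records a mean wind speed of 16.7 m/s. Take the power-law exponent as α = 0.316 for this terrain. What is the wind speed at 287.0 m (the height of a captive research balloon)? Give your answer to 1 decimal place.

Power-law profile: V₂ = V₁ · (z₂/z₁)^α
V₂ = 16.7 × (287.0/17.1)^0.316 = 16.7 × (16.7836)^0.316
    = 16.7 × 2.4382 = 40.7174 m/s

40.7 m/s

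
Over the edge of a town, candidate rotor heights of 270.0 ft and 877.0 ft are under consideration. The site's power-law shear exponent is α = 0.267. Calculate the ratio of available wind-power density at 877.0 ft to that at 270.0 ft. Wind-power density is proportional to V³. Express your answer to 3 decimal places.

Speed ratio: V_B/V_A = (z_B/z_A)^α = (877.0/270.0)^0.267 = (3.2481)^0.267 = 1.36964
Power-density ratio: P_B/P_A = (V_B/V_A)³ = (1.36964)³ = 2.56933

2.569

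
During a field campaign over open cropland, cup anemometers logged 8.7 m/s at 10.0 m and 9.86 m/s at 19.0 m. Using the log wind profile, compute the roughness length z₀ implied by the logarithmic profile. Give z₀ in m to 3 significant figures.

Log law: V(z) ∝ ln(z/z₀). With r = V₁/V₂ = 8.7/9.86 = 0.88235,
r · ln(z₂/z₀) = ln(z₁/z₀) ⇒ ln z₀ = (ln z₁ − r·ln z₂)/(1 − r)
ln z₀ = (2.30259 − 0.88235×2.94444) / 0.11765 = -2.5113
z₀ = exp(-2.5113) = 0.08116 m

z₀ ≈ 0.0812 m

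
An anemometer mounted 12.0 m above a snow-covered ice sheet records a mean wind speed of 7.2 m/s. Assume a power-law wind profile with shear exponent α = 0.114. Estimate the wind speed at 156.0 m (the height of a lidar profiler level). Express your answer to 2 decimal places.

Power-law profile: V₂ = V₁ · (z₂/z₁)^α
V₂ = 7.2 × (156.0/12.0)^0.114 = 7.2 × (13.0000)^0.114
    = 7.2 × 1.3396 = 9.6454 m/s

9.65 m/s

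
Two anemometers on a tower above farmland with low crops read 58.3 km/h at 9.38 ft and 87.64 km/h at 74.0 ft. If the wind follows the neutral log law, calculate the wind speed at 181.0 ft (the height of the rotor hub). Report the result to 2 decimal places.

Log law: V ∝ ln(z/z₀). From the pair, with r = V₁/V₂ = 0.66522,
ln z₀ = (ln z₁ − r·ln z₂)/(1 − r) = (2.2386 − 0.66522×4.3041)/0.33478 = -1.8656 → z₀ = 0.1548 ft
V₃ = V₁ · ln(z₃/z₀)/ln(z₁/z₀) = 58.3 × 7.0641/4.1042 = 100.3453 km/h

100.35 km/h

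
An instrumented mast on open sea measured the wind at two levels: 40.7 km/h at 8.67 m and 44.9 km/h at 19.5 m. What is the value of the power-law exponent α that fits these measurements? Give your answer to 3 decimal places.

Power law: V₂/V₁ = (z₂/z₁)^α ⇒ α = ln(V₂/V₁) / ln(z₂/z₁)
α = ln(44.9/40.7) / ln(19.5/8.67) = ln(1.1032) / ln(2.2491)
  = 0.09821 / 0.81055 = 0.12116

α ≈ 0.121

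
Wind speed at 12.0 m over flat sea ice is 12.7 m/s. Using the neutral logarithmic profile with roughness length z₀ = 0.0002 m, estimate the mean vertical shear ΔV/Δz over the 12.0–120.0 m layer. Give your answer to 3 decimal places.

0.025 m/s/m

Log law: V₂ = V₁ · ln(z₂/z₀)/ln(z₁/z₀) = 12.7 × 13.3047/11.0021 = 15.3579 m/s
ΔV/Δz = (15.3579 − 12.7)/(120.0 − 12.0) = 2.6579/108.0000 = 0.02461 m/s/m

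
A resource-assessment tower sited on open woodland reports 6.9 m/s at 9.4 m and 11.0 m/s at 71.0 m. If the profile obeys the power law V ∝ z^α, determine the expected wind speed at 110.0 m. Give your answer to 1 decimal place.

12.2 m/s

First find α: α = ln(V₂/V₁)/ln(z₂/z₁) = ln(11.0/6.9)/ln(71.0/9.4) = 0.46637/2.02197 = 0.2307
Extrapolate from 71.0 m to 110.0 m: V₃ = 11.0 × (110.0/71.0)^0.2307 = 11.0 × 1.1063 = 12.1688 m/s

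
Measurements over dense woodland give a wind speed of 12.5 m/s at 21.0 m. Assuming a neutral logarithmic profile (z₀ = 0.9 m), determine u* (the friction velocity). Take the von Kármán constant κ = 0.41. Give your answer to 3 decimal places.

Log law: V(z) = (u*/κ) · ln(z/z₀) ⇒ u* = κ · V / ln(z/z₀)
u* = 0.41 × 12.5 / ln(21.0/0.9) = 0.41 × 12.5 / 3.1499
   = 5.1250 / 3.1499 = 1.6270 m/s

u* ≈ 1.627 m/s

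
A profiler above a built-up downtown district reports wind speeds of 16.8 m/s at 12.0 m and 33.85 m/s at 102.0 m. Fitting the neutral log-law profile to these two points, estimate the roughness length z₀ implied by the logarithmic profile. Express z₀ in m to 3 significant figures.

Log law: V(z) ∝ ln(z/z₀). With r = V₁/V₂ = 16.8/33.85 = 0.49631,
r · ln(z₂/z₀) = ln(z₁/z₀) ⇒ ln z₀ = (ln z₁ − r·ln z₂)/(1 − r)
ln z₀ = (2.48491 − 0.49631×4.62497) / 0.50369 = 0.3762
z₀ = exp(0.3762) = 1.457 m

z₀ ≈ 1.46 m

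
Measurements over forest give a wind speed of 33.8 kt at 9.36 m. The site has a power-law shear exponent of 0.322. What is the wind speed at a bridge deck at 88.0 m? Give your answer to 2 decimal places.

Power-law profile: V₂ = V₁ · (z₂/z₁)^α
V₂ = 33.8 × (88.0/9.36)^0.322 = 33.8 × (9.4017)^0.322
    = 33.8 × 2.0577 = 69.5487 kt

69.55 kt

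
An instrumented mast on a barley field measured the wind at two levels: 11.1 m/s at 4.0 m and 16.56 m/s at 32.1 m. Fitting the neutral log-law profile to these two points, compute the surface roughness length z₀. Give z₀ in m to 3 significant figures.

z₀ ≈ 0.0580 m

Log law: V(z) ∝ ln(z/z₀). With r = V₁/V₂ = 11.1/16.56 = 0.67029,
r · ln(z₂/z₀) = ln(z₁/z₀) ⇒ ln z₀ = (ln z₁ − r·ln z₂)/(1 − r)
ln z₀ = (1.38629 − 0.67029×3.46886) / 0.32971 = -2.8475
z₀ = exp(-2.8475) = 0.05799 m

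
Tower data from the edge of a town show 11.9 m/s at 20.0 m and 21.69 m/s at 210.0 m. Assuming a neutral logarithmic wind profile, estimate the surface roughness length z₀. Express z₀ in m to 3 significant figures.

z₀ ≈ 1.15 m

Log law: V(z) ∝ ln(z/z₀). With r = V₁/V₂ = 11.9/21.69 = 0.54864,
r · ln(z₂/z₀) = ln(z₁/z₀) ⇒ ln z₀ = (ln z₁ − r·ln z₂)/(1 − r)
ln z₀ = (2.99573 − 0.54864×5.34711) / 0.45136 = 0.1376
z₀ = exp(0.1376) = 1.147 m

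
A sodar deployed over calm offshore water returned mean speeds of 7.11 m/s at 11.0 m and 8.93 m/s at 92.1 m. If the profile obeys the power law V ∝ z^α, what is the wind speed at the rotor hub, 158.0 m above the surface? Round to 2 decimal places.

First find α: α = ln(V₂/V₁)/ln(z₂/z₁) = ln(8.93/7.11)/ln(92.1/11.0) = 0.22791/2.12498 = 0.1073
Extrapolate from 92.1 m to 158.0 m: V₃ = 8.93 × (158.0/92.1)^0.1073 = 8.93 × 1.0596 = 9.4622 m/s

9.46 m/s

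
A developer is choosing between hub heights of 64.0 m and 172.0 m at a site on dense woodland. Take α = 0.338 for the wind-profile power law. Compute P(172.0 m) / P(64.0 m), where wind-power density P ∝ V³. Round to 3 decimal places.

Speed ratio: V_B/V_A = (z_B/z_A)^α = (172.0/64.0)^0.338 = (2.6875)^0.338 = 1.39675
Power-density ratio: P_B/P_A = (V_B/V_A)³ = (1.39675)³ = 2.72496

2.725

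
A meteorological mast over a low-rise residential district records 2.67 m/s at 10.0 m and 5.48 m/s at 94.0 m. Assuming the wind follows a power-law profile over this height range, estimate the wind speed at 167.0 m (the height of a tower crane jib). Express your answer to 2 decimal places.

6.59 m/s

First find α: α = ln(V₂/V₁)/ln(z₂/z₁) = ln(5.48/2.67)/ln(94.0/10.0) = 0.71903/2.24071 = 0.3209
Extrapolate from 94.0 m to 167.0 m: V₃ = 5.48 × (167.0/94.0)^0.3209 = 5.48 × 1.2025 = 6.5898 m/s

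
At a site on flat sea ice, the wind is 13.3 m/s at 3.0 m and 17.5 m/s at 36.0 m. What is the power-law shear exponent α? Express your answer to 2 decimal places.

α ≈ 0.11

Power law: V₂/V₁ = (z₂/z₁)^α ⇒ α = ln(V₂/V₁) / ln(z₂/z₁)
α = ln(17.5/13.3) / ln(36.0/3.0) = ln(1.3158) / ln(12.0000)
  = 0.27444 / 2.48491 = 0.11044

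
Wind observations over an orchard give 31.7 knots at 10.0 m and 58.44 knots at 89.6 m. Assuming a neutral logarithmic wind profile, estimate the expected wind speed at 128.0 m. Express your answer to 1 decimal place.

Log law: V ∝ ln(z/z₀). From the pair, with r = V₁/V₂ = 0.54244,
ln z₀ = (ln z₁ − r·ln z₂)/(1 − r) = (2.3026 − 0.54244×4.4954)/0.45756 = -0.2969 → z₀ = 0.7431 m
V₃ = V₁ · ln(z₃/z₀)/ln(z₁/z₀) = 31.7 × 5.1490/2.5995 = 62.7895 knots

62.8 knots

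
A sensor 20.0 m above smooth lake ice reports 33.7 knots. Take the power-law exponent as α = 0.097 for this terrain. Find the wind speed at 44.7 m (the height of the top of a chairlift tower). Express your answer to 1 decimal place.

36.4 knots

Power-law profile: V₂ = V₁ · (z₂/z₁)^α
V₂ = 33.7 × (44.7/20.0)^0.097 = 33.7 × (2.2350)^0.097
    = 33.7 × 1.0811 = 36.4342 knots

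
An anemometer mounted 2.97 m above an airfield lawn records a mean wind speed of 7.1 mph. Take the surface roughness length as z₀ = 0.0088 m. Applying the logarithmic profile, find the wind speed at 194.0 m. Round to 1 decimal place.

12.2 mph

Log law: V(z) ∝ ln(z/z₀), so V₂/V₁ = ln(z₂/z₀) / ln(z₁/z₀).
ln(194.0/0.0088) = 10.0009, ln(2.97/0.0088) = 5.8216
V₂ = 7.1 × 10.0009/5.8216 = 7.1 × 1.7179 = 12.1971 mph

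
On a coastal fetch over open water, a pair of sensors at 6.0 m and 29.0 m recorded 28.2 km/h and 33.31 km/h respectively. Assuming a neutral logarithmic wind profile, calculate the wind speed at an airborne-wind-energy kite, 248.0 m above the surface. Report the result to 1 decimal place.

40.3 km/h

Log law: V ∝ ln(z/z₀). From the pair, with r = V₁/V₂ = 0.84659,
ln z₀ = (ln z₁ − r·ln z₂)/(1 − r) = (1.7918 − 0.84659×3.3673)/0.15341 = -6.9030 → z₀ = 0.001005 m
V₃ = V₁ · ln(z₃/z₀)/ln(z₁/z₀) = 28.2 × 12.4164/8.6947 = 40.2706 km/h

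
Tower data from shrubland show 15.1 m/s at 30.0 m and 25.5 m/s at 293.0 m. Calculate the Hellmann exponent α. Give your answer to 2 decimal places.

α ≈ 0.23

Power law: V₂/V₁ = (z₂/z₁)^α ⇒ α = ln(V₂/V₁) / ln(z₂/z₁)
α = ln(25.5/15.1) / ln(293.0/30.0) = ln(1.6887) / ln(9.7667)
  = 0.52398 / 2.27898 = 0.22992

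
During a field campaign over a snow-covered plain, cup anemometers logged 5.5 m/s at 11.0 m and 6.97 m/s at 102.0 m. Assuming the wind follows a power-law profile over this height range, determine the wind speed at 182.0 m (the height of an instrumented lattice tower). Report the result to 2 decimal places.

First find α: α = ln(V₂/V₁)/ln(z₂/z₁) = ln(6.97/5.5)/ln(102.0/11.0) = 0.23687/2.22708 = 0.1064
Extrapolate from 102.0 m to 182.0 m: V₃ = 6.97 × (182.0/102.0)^0.1064 = 6.97 × 1.0635 = 7.4127 m/s

7.41 m/s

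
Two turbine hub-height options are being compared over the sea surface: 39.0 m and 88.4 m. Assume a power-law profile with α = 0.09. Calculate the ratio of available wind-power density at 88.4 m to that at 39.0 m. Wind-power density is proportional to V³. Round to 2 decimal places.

Speed ratio: V_B/V_A = (z_B/z_A)^α = (88.4/39.0)^0.09 = (2.2667)^0.09 = 1.07643
Power-density ratio: P_B/P_A = (V_B/V_A)³ = (1.07643)³ = 1.24725

1.25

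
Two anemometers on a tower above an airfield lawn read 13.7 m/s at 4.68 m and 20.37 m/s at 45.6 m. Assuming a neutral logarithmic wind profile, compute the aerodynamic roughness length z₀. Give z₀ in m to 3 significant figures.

Log law: V(z) ∝ ln(z/z₀). With r = V₁/V₂ = 13.7/20.37 = 0.67256,
r · ln(z₂/z₀) = ln(z₁/z₀) ⇒ ln z₀ = (ln z₁ − r·ln z₂)/(1 − r)
ln z₀ = (1.54330 − 0.67256×3.81991) / 0.32744 = -3.1328
z₀ = exp(-3.1328) = 0.04360 m

z₀ ≈ 0.0436 m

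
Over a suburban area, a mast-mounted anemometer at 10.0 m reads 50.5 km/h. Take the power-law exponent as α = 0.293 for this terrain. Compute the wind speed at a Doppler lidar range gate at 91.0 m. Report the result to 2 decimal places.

96.45 km/h

Power-law profile: V₂ = V₁ · (z₂/z₁)^α
V₂ = 50.5 × (91.0/10.0)^0.293 = 50.5 × (9.1000)^0.293
    = 50.5 × 1.9098 = 96.4474 km/h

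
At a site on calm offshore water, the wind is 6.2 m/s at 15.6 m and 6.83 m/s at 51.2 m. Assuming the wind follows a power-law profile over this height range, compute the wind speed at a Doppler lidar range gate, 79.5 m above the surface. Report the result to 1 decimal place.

7.1 m/s

First find α: α = ln(V₂/V₁)/ln(z₂/z₁) = ln(6.83/6.2)/ln(51.2/15.6) = 0.09678/1.18847 = 0.0814
Extrapolate from 51.2 m to 79.5 m: V₃ = 6.83 × (79.5/51.2)^0.0814 = 6.83 × 1.0365 = 7.0792 m/s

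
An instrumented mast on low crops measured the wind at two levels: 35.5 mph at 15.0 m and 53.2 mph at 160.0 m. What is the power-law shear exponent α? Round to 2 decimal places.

Power law: V₂/V₁ = (z₂/z₁)^α ⇒ α = ln(V₂/V₁) / ln(z₂/z₁)
α = ln(53.2/35.5) / ln(160.0/15.0) = ln(1.4986) / ln(10.6667)
  = 0.40453 / 2.36712 = 0.17089

α ≈ 0.17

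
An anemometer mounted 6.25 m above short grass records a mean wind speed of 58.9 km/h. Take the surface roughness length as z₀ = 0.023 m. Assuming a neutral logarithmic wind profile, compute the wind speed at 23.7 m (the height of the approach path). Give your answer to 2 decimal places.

72.91 km/h

Log law: V(z) ∝ ln(z/z₀), so V₂/V₁ = ln(z₂/z₀) / ln(z₁/z₀).
ln(23.7/0.023) = 6.9377, ln(6.25/0.023) = 5.6048
V₂ = 58.9 × 6.9377/5.6048 = 58.9 × 1.2378 = 72.9071 km/h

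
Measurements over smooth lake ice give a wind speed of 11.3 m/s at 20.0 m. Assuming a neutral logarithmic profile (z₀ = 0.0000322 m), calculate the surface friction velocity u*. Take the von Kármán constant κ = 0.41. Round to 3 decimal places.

u* ≈ 0.347 m/s

Log law: V(z) = (u*/κ) · ln(z/z₀) ⇒ u* = κ · V / ln(z/z₀)
u* = 0.41 × 11.3 / ln(20.0/0.0000322) = 0.41 × 11.3 / 13.3393
   = 4.6330 / 13.3393 = 0.3473 m/s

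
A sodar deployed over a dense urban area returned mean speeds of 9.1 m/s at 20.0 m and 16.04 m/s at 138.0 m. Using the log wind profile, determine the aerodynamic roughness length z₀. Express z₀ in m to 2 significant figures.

Log law: V(z) ∝ ln(z/z₀). With r = V₁/V₂ = 9.1/16.04 = 0.56733,
r · ln(z₂/z₀) = ln(z₁/z₀) ⇒ ln z₀ = (ln z₁ − r·ln z₂)/(1 − r)
ln z₀ = (2.99573 − 0.56733×4.92725) / 0.43267 = 0.4630
z₀ = exp(0.4630) = 1.589 m

z₀ ≈ 1.6 m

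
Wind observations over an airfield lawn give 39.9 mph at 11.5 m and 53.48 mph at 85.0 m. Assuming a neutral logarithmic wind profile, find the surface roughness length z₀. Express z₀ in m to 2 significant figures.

Log law: V(z) ∝ ln(z/z₀). With r = V₁/V₂ = 39.9/53.48 = 0.74607,
r · ln(z₂/z₀) = ln(z₁/z₀) ⇒ ln z₀ = (ln z₁ − r·ln z₂)/(1 − r)
ln z₀ = (2.44235 − 0.74607×4.44265) / 0.25393 = -3.4348
z₀ = exp(-3.4348) = 0.03223 m

z₀ ≈ 0.032 m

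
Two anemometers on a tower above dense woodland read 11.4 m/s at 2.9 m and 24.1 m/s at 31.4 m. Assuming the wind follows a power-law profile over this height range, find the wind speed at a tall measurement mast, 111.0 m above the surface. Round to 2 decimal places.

35.84 m/s

First find α: α = ln(V₂/V₁)/ln(z₂/z₁) = ln(24.1/11.4)/ln(31.4/2.9) = 0.74860/2.38210 = 0.3143
Extrapolate from 31.4 m to 111.0 m: V₃ = 24.1 × (111.0/31.4)^0.3143 = 24.1 × 1.4871 = 35.8389 m/s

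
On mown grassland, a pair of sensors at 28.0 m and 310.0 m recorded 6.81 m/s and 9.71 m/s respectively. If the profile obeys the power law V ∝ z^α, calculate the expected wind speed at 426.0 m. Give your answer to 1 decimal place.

10.2 m/s

First find α: α = ln(V₂/V₁)/ln(z₂/z₁) = ln(9.71/6.81)/ln(310.0/28.0) = 0.35476/2.40437 = 0.1475
Extrapolate from 310.0 m to 426.0 m: V₃ = 9.71 × (426.0/310.0)^0.1475 = 9.71 × 1.0480 = 10.1763 m/s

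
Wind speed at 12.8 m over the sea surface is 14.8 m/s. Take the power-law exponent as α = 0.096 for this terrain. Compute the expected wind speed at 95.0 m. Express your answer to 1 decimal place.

Power-law profile: V₂ = V₁ · (z₂/z₁)^α
V₂ = 14.8 × (95.0/12.8)^0.096 = 14.8 × (7.4219)^0.096
    = 14.8 × 1.2122 = 17.9404 m/s

17.9 m/s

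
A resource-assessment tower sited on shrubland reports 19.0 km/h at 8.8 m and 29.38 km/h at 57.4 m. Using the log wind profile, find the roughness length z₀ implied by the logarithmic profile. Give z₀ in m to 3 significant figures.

Log law: V(z) ∝ ln(z/z₀). With r = V₁/V₂ = 19.0/29.38 = 0.64670,
r · ln(z₂/z₀) = ln(z₁/z₀) ⇒ ln z₀ = (ln z₁ − r·ln z₂)/(1 − r)
ln z₀ = (2.17475 − 0.64670×4.05004) / 0.35330 = -1.2579
z₀ = exp(-1.2579) = 0.2843 m

z₀ ≈ 0.284 m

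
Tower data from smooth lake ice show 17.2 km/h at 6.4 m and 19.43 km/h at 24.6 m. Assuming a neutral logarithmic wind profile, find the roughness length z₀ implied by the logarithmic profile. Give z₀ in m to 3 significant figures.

z₀ ≈ 0.000198 m

Log law: V(z) ∝ ln(z/z₀). With r = V₁/V₂ = 17.2/19.43 = 0.88523,
r · ln(z₂/z₀) = ln(z₁/z₀) ⇒ ln z₀ = (ln z₁ − r·ln z₂)/(1 − r)
ln z₀ = (1.85630 − 0.88523×3.20275) / 0.11477 = -8.5289
z₀ = exp(-8.5289) = 0.0001977 m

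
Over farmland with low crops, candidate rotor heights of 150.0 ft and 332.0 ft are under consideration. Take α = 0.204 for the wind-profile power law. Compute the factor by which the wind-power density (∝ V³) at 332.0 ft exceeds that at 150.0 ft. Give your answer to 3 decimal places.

1.626

Speed ratio: V_B/V_A = (z_B/z_A)^α = (332.0/150.0)^0.204 = (2.2133)^0.204 = 1.17595
Power-density ratio: P_B/P_A = (V_B/V_A)³ = (1.17595)³ = 1.62618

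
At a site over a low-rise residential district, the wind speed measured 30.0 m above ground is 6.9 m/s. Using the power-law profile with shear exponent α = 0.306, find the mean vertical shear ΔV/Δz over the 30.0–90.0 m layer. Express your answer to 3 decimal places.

Power law: V₂ = V₁ · (z₂/z₁)^α = 6.9 × (3.0000)^0.306 = 9.6571 m/s
ΔV/Δz = (9.6571 − 6.9)/(90.0 − 30.0) = 2.7571/60.0000 = 0.04595 m/s/m

0.046 m/s/m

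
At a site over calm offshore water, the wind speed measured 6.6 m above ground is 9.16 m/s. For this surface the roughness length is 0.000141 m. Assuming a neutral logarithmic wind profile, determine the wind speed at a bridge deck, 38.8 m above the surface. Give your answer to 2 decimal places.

Log law: V(z) ∝ ln(z/z₀), so V₂/V₁ = ln(z₂/z₀) / ln(z₁/z₀).
ln(38.8/0.000141) = 12.5252, ln(6.6/0.000141) = 10.7538
V₂ = 9.16 × 12.5252/10.7538 = 9.16 × 1.1647 = 10.6688 m/s

10.67 m/s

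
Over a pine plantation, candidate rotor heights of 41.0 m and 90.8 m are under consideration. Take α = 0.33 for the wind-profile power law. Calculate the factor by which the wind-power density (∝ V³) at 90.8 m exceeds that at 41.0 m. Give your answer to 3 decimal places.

Speed ratio: V_B/V_A = (z_B/z_A)^α = (90.8/41.0)^0.33 = (2.2146)^0.33 = 1.30002
Power-density ratio: P_B/P_A = (V_B/V_A)³ = (1.30002)³ = 2.19710

2.197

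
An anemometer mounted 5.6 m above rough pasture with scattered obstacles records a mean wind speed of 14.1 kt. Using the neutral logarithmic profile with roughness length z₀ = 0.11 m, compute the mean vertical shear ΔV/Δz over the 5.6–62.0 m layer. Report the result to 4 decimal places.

Log law: V₂ = V₁ · ln(z₂/z₀)/ln(z₁/z₀) = 14.1 × 6.3344/3.9300 = 22.7263 kt
ΔV/Δz = (22.7263 − 14.1)/(62.0 − 5.6) = 8.6263/56.4000 = 0.15295 kt/m

0.1529 kt/m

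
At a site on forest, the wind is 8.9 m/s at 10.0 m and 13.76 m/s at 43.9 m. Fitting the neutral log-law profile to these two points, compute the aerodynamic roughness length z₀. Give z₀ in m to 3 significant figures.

z₀ ≈ 0.666 m

Log law: V(z) ∝ ln(z/z₀). With r = V₁/V₂ = 8.9/13.76 = 0.64680,
r · ln(z₂/z₀) = ln(z₁/z₀) ⇒ ln z₀ = (ln z₁ − r·ln z₂)/(1 − r)
ln z₀ = (2.30259 − 0.64680×3.78191) / 0.35320 = -0.4065
z₀ = exp(-0.4065) = 0.6660 m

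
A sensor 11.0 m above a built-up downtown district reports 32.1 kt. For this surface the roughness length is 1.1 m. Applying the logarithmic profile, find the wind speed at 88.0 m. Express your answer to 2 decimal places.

61.09 kt

Log law: V(z) ∝ ln(z/z₀), so V₂/V₁ = ln(z₂/z₀) / ln(z₁/z₀).
ln(88.0/1.1) = 4.3820, ln(11.0/1.1) = 2.3026
V₂ = 32.1 × 4.3820/2.3026 = 32.1 × 1.9031 = 61.0892 kt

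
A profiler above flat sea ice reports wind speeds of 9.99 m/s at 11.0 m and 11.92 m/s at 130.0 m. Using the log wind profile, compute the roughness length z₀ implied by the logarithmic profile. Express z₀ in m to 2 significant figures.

Log law: V(z) ∝ ln(z/z₀). With r = V₁/V₂ = 9.99/11.92 = 0.83809,
r · ln(z₂/z₀) = ln(z₁/z₀) ⇒ ln z₀ = (ln z₁ − r·ln z₂)/(1 − r)
ln z₀ = (2.39790 − 0.83809×4.86753) / 0.16191 = -10.3854
z₀ = exp(-10.3854) = 0.00003088 m

z₀ ≈ 0.000031 m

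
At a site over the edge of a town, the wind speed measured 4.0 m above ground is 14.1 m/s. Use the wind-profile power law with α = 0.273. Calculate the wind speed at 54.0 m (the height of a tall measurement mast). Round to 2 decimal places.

28.69 m/s

Power-law profile: V₂ = V₁ · (z₂/z₁)^α
V₂ = 14.1 × (54.0/4.0)^0.273 = 14.1 × (13.5000)^0.273
    = 14.1 × 2.0351 = 28.6946 m/s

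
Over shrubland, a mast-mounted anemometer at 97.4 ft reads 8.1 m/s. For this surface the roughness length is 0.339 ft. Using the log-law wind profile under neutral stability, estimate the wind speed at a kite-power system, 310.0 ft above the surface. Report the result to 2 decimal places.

Log law: V(z) ∝ ln(z/z₀), so V₂/V₁ = ln(z₂/z₀) / ln(z₁/z₀).
ln(310.0/0.339) = 6.8183, ln(97.4/0.339) = 5.6606
V₂ = 8.1 × 6.8183/5.6606 = 8.1 × 1.2045 = 9.7567 m/s

9.76 m/s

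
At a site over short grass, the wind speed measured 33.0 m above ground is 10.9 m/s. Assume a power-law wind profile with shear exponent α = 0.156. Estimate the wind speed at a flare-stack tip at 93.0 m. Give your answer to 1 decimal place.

12.8 m/s

Power-law profile: V₂ = V₁ · (z₂/z₁)^α
V₂ = 10.9 × (93.0/33.0)^0.156 = 10.9 × (2.8182)^0.156
    = 10.9 × 1.1754 = 12.8121 m/s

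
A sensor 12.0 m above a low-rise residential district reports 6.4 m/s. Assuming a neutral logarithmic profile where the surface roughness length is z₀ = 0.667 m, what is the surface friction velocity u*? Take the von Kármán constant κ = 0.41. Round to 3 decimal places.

u* ≈ 0.908 m/s

Log law: V(z) = (u*/κ) · ln(z/z₀) ⇒ u* = κ · V / ln(z/z₀)
u* = 0.41 × 6.4 / ln(12.0/0.667) = 0.41 × 6.4 / 2.8899
   = 2.6240 / 2.8899 = 0.9080 m/s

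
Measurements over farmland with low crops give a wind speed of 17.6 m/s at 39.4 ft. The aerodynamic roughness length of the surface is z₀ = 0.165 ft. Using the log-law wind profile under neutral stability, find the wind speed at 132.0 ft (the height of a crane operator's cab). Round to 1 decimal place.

21.5 m/s

Log law: V(z) ∝ ln(z/z₀), so V₂/V₁ = ln(z₂/z₀) / ln(z₁/z₀).
ln(132.0/0.165) = 6.6846, ln(39.4/0.165) = 5.4756
V₂ = 17.6 × 6.6846/5.4756 = 17.6 × 1.2208 = 21.4862 m/s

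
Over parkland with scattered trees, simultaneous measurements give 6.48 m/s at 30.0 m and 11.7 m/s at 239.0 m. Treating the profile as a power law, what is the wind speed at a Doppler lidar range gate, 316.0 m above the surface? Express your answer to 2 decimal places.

12.67 m/s

First find α: α = ln(V₂/V₁)/ln(z₂/z₁) = ln(11.7/6.48)/ln(239.0/30.0) = 0.59087/2.07527 = 0.2847
Extrapolate from 239.0 m to 316.0 m: V₃ = 11.7 × (316.0/239.0)^0.2847 = 11.7 × 1.0828 = 12.6683 m/s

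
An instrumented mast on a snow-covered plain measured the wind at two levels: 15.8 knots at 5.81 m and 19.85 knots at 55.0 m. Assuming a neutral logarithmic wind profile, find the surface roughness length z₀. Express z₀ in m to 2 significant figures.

Log law: V(z) ∝ ln(z/z₀). With r = V₁/V₂ = 15.8/19.85 = 0.79597,
r · ln(z₂/z₀) = ln(z₁/z₀) ⇒ ln z₀ = (ln z₁ − r·ln z₂)/(1 − r)
ln z₀ = (1.75958 − 0.79597×4.00733) / 0.20403 = -7.0094
z₀ = exp(-7.0094) = 0.0009033 m

z₀ ≈ 0.00090 m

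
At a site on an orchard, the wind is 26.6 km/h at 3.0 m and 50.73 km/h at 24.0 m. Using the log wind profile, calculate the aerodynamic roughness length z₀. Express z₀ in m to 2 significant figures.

Log law: V(z) ∝ ln(z/z₀). With r = V₁/V₂ = 26.6/50.73 = 0.52434,
r · ln(z₂/z₀) = ln(z₁/z₀) ⇒ ln z₀ = (ln z₁ − r·ln z₂)/(1 − r)
ln z₀ = (1.09861 − 0.52434×3.17805) / 0.47566 = -1.1937
z₀ = exp(-1.1937) = 0.3031 m

z₀ ≈ 0.30 m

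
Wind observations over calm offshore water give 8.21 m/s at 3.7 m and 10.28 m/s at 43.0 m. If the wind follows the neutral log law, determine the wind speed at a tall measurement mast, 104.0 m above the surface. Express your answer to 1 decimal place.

Log law: V ∝ ln(z/z₀). From the pair, with r = V₁/V₂ = 0.79864,
ln z₀ = (ln z₁ − r·ln z₂)/(1 − r) = (1.3083 − 0.79864×3.7612)/0.20136 = -8.4202 → z₀ = 0.0002204 m
V₃ = V₁ · ln(z₃/z₀)/ln(z₁/z₀) = 8.21 × 13.0646/9.7285 = 11.0253 m/s

11.0 m/s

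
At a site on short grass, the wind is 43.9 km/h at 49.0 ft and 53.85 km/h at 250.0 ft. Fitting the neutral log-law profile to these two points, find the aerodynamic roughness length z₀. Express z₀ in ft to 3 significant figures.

Log law: V(z) ∝ ln(z/z₀). With r = V₁/V₂ = 43.9/53.85 = 0.81523,
r · ln(z₂/z₀) = ln(z₁/z₀) ⇒ ln z₀ = (ln z₁ − r·ln z₂)/(1 − r)
ln z₀ = (3.89182 − 0.81523×5.52146) / 0.18477 = -3.2983
z₀ = exp(-3.2983) = 0.03695 ft

z₀ ≈ 0.0369 ft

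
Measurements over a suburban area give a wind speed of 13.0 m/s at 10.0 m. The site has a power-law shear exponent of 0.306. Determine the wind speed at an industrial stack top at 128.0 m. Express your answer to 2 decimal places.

28.36 m/s

Power-law profile: V₂ = V₁ · (z₂/z₁)^α
V₂ = 13.0 × (128.0/10.0)^0.306 = 13.0 × (12.8000)^0.306
    = 13.0 × 2.1818 = 28.3628 m/s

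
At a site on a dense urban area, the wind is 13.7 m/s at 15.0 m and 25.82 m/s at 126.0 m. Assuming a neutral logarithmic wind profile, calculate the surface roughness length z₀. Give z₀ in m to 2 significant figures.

z₀ ≈ 1.4 m

Log law: V(z) ∝ ln(z/z₀). With r = V₁/V₂ = 13.7/25.82 = 0.53060,
r · ln(z₂/z₀) = ln(z₁/z₀) ⇒ ln z₀ = (ln z₁ − r·ln z₂)/(1 − r)
ln z₀ = (2.70805 − 0.53060×4.83628) / 0.46940 = 0.3024
z₀ = exp(0.3024) = 1.353 m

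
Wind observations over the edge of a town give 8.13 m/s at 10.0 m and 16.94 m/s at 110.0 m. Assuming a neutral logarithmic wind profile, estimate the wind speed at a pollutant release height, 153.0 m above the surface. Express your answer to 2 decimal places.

Log law: V ∝ ln(z/z₀). From the pair, with r = V₁/V₂ = 0.47993,
ln z₀ = (ln z₁ − r·ln z₂)/(1 − r) = (2.3026 − 0.47993×4.7005)/0.52007 = 0.0898 → z₀ = 1.094 m
V₃ = V₁ · ln(z₃/z₀)/ln(z₁/z₀) = 8.13 × 4.9407/2.2128 = 18.1523 m/s

18.15 m/s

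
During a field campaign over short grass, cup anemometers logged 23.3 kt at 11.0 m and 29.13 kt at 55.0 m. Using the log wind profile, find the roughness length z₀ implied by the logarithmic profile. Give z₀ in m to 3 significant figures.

z₀ ≈ 0.0177 m

Log law: V(z) ∝ ln(z/z₀). With r = V₁/V₂ = 23.3/29.13 = 0.79986,
r · ln(z₂/z₀) = ln(z₁/z₀) ⇒ ln z₀ = (ln z₁ − r·ln z₂)/(1 − r)
ln z₀ = (2.39790 − 0.79986×4.00733) / 0.20014 = -4.0343
z₀ = exp(-4.0343) = 0.01770 m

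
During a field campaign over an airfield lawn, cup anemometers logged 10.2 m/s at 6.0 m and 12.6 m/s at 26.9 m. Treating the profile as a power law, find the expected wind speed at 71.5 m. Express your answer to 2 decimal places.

First find α: α = ln(V₂/V₁)/ln(z₂/z₁) = ln(12.6/10.2)/ln(26.9/6.0) = 0.21131/1.50037 = 0.1408
Extrapolate from 26.9 m to 71.5 m: V₃ = 12.6 × (71.5/26.9)^0.1408 = 12.6 × 1.1476 = 14.4599 m/s

14.46 m/s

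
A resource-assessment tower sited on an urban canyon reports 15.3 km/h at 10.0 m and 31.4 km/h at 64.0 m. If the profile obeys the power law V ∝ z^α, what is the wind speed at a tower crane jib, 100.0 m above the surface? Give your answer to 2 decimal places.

First find α: α = ln(V₂/V₁)/ln(z₂/z₁) = ln(31.4/15.3)/ln(64.0/10.0) = 0.71896/1.85630 = 0.3873
Extrapolate from 64.0 m to 100.0 m: V₃ = 31.4 × (100.0/64.0)^0.3873 = 31.4 × 1.1887 = 37.3248 km/h

37.32 km/h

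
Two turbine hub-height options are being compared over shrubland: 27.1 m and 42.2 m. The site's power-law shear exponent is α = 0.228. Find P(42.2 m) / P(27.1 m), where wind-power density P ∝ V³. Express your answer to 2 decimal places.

Speed ratio: V_B/V_A = (z_B/z_A)^α = (42.2/27.1)^0.228 = (1.5572)^0.228 = 1.10625
Power-density ratio: P_B/P_A = (V_B/V_A)³ = (1.10625)³ = 1.35383

1.35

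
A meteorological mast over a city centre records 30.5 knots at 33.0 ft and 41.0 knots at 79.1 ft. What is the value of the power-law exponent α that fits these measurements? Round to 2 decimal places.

α ≈ 0.34

Power law: V₂/V₁ = (z₂/z₁)^α ⇒ α = ln(V₂/V₁) / ln(z₂/z₁)
α = ln(41.0/30.5) / ln(79.1/33.0) = ln(1.3443) / ln(2.3970)
  = 0.29585 / 0.87421 = 0.33842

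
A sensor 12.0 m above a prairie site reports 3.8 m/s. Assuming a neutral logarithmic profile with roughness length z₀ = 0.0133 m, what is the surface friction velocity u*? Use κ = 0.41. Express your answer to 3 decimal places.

Log law: V(z) = (u*/κ) · ln(z/z₀) ⇒ u* = κ · V / ln(z/z₀)
u* = 0.41 × 3.8 / ln(12.0/0.0133) = 0.41 × 3.8 / 6.8049
   = 1.5580 / 6.8049 = 0.2290 m/s

u* ≈ 0.229 m/s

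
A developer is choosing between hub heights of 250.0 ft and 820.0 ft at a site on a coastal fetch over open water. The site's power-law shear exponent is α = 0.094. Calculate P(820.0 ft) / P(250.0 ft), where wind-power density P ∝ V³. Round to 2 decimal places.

Speed ratio: V_B/V_A = (z_B/z_A)^α = (820.0/250.0)^0.094 = (3.2800)^0.094 = 1.11813
Power-density ratio: P_B/P_A = (V_B/V_A)³ = (1.11813)³ = 1.39790

1.40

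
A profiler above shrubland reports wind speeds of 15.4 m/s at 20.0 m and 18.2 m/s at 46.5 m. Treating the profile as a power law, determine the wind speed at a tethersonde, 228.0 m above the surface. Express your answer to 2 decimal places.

First find α: α = ln(V₂/V₁)/ln(z₂/z₁) = ln(18.2/15.4)/ln(46.5/20.0) = 0.16705/0.84372 = 0.1980
Extrapolate from 46.5 m to 228.0 m: V₃ = 18.2 × (228.0/46.5)^0.1980 = 18.2 × 1.3700 = 24.9336 m/s

24.93 m/s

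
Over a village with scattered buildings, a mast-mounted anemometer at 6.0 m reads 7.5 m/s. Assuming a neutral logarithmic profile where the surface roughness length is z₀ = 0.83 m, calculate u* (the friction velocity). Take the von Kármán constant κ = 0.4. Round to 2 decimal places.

u* ≈ 1.52 m/s

Log law: V(z) = (u*/κ) · ln(z/z₀) ⇒ u* = κ · V / ln(z/z₀)
u* = 0.4 × 7.5 / ln(6.0/0.83) = 0.4 × 7.5 / 1.9781
   = 3.0000 / 1.9781 = 1.5166 m/s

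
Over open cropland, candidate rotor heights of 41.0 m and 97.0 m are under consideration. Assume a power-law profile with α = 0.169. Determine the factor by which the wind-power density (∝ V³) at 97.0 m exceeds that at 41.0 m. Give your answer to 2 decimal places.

Speed ratio: V_B/V_A = (z_B/z_A)^α = (97.0/41.0)^0.169 = (2.3659)^0.169 = 1.15666
Power-density ratio: P_B/P_A = (V_B/V_A)³ = (1.15666)³ = 1.54743

1.55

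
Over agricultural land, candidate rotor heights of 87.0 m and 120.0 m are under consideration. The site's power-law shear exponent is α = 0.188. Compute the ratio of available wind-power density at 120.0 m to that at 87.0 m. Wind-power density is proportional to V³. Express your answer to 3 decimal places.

Speed ratio: V_B/V_A = (z_B/z_A)^α = (120.0/87.0)^0.188 = (1.3793)^0.188 = 1.06232
Power-density ratio: P_B/P_A = (V_B/V_A)³ = (1.06232)³ = 1.19886

1.199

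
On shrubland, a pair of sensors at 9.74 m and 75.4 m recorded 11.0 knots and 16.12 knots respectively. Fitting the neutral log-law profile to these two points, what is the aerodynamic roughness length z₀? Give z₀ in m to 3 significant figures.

z₀ ≈ 0.120 m

Log law: V(z) ∝ ln(z/z₀). With r = V₁/V₂ = 11.0/16.12 = 0.68238,
r · ln(z₂/z₀) = ln(z₁/z₀) ⇒ ln z₀ = (ln z₁ − r·ln z₂)/(1 − r)
ln z₀ = (2.27624 − 0.68238×4.32281) / 0.31762 = -2.1207
z₀ = exp(-2.1207) = 0.1200 m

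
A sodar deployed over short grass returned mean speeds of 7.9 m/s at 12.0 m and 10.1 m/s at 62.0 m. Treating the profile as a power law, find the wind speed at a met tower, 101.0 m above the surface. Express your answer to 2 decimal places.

10.86 m/s

First find α: α = ln(V₂/V₁)/ln(z₂/z₁) = ln(10.1/7.9)/ln(62.0/12.0) = 0.24567/1.64223 = 0.1496
Extrapolate from 62.0 m to 101.0 m: V₃ = 10.1 × (101.0/62.0)^0.1496 = 10.1 × 1.0757 = 10.8649 m/s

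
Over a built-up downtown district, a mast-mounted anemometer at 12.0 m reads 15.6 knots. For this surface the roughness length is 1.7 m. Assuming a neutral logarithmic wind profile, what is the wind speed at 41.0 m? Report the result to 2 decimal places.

Log law: V(z) ∝ ln(z/z₀), so V₂/V₁ = ln(z₂/z₀) / ln(z₁/z₀).
ln(41.0/1.7) = 3.1829, ln(12.0/1.7) = 1.9543
V₂ = 15.6 × 3.1829/1.9543 = 15.6 × 1.6287 = 25.4078 knots

25.41 knots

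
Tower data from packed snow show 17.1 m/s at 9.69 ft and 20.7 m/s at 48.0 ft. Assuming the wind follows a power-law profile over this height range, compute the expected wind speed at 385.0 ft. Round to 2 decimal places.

26.54 m/s

First find α: α = ln(V₂/V₁)/ln(z₂/z₁) = ln(20.7/17.1)/ln(48.0/9.69) = 0.19106/1.60011 = 0.1194
Extrapolate from 48.0 ft to 385.0 ft: V₃ = 20.7 × (385.0/48.0)^0.1194 = 20.7 × 1.2822 = 26.5421 m/s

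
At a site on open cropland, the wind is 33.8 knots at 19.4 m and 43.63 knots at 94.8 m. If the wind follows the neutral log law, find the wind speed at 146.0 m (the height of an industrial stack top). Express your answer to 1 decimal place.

Log law: V ∝ ln(z/z₀). From the pair, with r = V₁/V₂ = 0.77470,
ln z₀ = (ln z₁ − r·ln z₂)/(1 − r) = (2.9653 − 0.77470×4.5518)/0.22530 = -2.4898 → z₀ = 0.08292 m
V₃ = V₁ · ln(z₃/z₀)/ln(z₁/z₀) = 33.8 × 7.4734/5.4551 = 46.3057 knots

46.3 knots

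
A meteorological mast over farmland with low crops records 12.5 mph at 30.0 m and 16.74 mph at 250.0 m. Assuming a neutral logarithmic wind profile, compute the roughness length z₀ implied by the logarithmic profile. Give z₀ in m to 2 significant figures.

Log law: V(z) ∝ ln(z/z₀). With r = V₁/V₂ = 12.5/16.74 = 0.74671,
r · ln(z₂/z₀) = ln(z₁/z₀) ⇒ ln z₀ = (ln z₁ − r·ln z₂)/(1 − r)
ln z₀ = (3.40120 − 0.74671×5.52146) / 0.25329 = -2.8496
z₀ = exp(-2.8496) = 0.05787 m

z₀ ≈ 0.058 m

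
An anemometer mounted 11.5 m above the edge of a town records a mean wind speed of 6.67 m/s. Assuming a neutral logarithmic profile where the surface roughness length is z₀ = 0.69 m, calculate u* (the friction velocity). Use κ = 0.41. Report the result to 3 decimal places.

u* ≈ 0.972 m/s

Log law: V(z) = (u*/κ) · ln(z/z₀) ⇒ u* = κ · V / ln(z/z₀)
u* = 0.41 × 6.67 / ln(11.5/0.69) = 0.41 × 6.67 / 2.8134
   = 2.7347 / 2.8134 = 0.9720 m/s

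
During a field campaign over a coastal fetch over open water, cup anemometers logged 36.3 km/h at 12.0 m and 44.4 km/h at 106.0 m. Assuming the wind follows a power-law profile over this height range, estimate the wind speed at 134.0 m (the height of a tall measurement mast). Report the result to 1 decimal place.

First find α: α = ln(V₂/V₁)/ln(z₂/z₁) = ln(44.4/36.3)/ln(106.0/12.0) = 0.20142/2.17853 = 0.0925
Extrapolate from 106.0 m to 134.0 m: V₃ = 44.4 × (134.0/106.0)^0.0925 = 44.4 × 1.0219 = 45.3727 km/h

45.4 km/h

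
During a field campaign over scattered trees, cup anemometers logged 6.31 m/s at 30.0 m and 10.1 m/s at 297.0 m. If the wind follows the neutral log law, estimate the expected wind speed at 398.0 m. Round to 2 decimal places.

10.58 m/s

Log law: V ∝ ln(z/z₀). From the pair, with r = V₁/V₂ = 0.62475,
ln z₀ = (ln z₁ − r·ln z₂)/(1 − r) = (3.4012 − 0.62475×5.6937)/0.37525 = -0.4157 → z₀ = 0.6599 m
V₃ = V₁ · ln(z₃/z₀)/ln(z₁/z₀) = 6.31 × 6.4021/3.8169 = 10.5839 m/s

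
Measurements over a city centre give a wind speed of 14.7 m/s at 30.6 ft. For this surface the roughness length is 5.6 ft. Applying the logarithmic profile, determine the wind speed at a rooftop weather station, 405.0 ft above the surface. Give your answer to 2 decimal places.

Log law: V(z) ∝ ln(z/z₀), so V₂/V₁ = ln(z₂/z₀) / ln(z₁/z₀).
ln(405.0/5.6) = 4.2811, ln(30.6/5.6) = 1.6982
V₂ = 14.7 × 4.2811/1.6982 = 14.7 × 2.5209 = 37.0576 m/s

37.06 m/s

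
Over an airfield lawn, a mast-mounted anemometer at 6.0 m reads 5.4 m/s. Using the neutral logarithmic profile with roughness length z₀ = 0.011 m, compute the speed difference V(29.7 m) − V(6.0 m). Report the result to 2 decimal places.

Log law: V₂ = V₁ · ln(z₂/z₀)/ln(z₁/z₀) = 5.4 × 7.9010/6.3016 = 6.7706 m/s
ΔV = 6.7706 − 5.4 = 1.3706 m/s

1.37 m/s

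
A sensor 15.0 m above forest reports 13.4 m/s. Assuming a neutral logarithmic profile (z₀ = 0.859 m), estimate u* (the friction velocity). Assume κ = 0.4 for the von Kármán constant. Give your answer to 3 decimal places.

u* ≈ 1.874 m/s

Log law: V(z) = (u*/κ) · ln(z/z₀) ⇒ u* = κ · V / ln(z/z₀)
u* = 0.4 × 13.4 / ln(15.0/0.859) = 0.4 × 13.4 / 2.8600
   = 5.3600 / 2.8600 = 1.8741 m/s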